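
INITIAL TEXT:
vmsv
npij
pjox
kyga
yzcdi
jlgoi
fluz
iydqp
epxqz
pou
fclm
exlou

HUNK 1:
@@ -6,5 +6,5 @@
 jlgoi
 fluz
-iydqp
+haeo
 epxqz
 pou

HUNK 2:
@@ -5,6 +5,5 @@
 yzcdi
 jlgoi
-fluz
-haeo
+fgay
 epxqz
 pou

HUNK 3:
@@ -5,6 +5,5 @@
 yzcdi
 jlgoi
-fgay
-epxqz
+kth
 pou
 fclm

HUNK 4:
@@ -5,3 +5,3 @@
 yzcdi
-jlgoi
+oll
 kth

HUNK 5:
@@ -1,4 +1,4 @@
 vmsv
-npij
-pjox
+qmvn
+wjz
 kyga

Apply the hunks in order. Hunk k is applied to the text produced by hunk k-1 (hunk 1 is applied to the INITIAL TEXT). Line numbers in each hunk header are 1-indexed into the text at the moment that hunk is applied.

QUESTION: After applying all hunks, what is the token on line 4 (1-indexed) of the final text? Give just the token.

Answer: kyga

Derivation:
Hunk 1: at line 6 remove [iydqp] add [haeo] -> 12 lines: vmsv npij pjox kyga yzcdi jlgoi fluz haeo epxqz pou fclm exlou
Hunk 2: at line 5 remove [fluz,haeo] add [fgay] -> 11 lines: vmsv npij pjox kyga yzcdi jlgoi fgay epxqz pou fclm exlou
Hunk 3: at line 5 remove [fgay,epxqz] add [kth] -> 10 lines: vmsv npij pjox kyga yzcdi jlgoi kth pou fclm exlou
Hunk 4: at line 5 remove [jlgoi] add [oll] -> 10 lines: vmsv npij pjox kyga yzcdi oll kth pou fclm exlou
Hunk 5: at line 1 remove [npij,pjox] add [qmvn,wjz] -> 10 lines: vmsv qmvn wjz kyga yzcdi oll kth pou fclm exlou
Final line 4: kyga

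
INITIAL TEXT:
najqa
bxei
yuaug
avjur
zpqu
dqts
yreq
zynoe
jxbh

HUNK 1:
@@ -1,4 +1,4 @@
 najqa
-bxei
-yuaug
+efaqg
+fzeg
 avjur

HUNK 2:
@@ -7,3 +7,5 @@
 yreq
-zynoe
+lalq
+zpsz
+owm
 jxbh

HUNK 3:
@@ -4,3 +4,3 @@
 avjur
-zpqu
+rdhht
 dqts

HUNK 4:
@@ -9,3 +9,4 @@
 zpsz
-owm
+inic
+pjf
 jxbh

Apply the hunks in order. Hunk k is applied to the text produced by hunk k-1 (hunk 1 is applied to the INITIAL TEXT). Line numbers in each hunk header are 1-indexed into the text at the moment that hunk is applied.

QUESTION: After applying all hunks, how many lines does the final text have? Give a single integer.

Hunk 1: at line 1 remove [bxei,yuaug] add [efaqg,fzeg] -> 9 lines: najqa efaqg fzeg avjur zpqu dqts yreq zynoe jxbh
Hunk 2: at line 7 remove [zynoe] add [lalq,zpsz,owm] -> 11 lines: najqa efaqg fzeg avjur zpqu dqts yreq lalq zpsz owm jxbh
Hunk 3: at line 4 remove [zpqu] add [rdhht] -> 11 lines: najqa efaqg fzeg avjur rdhht dqts yreq lalq zpsz owm jxbh
Hunk 4: at line 9 remove [owm] add [inic,pjf] -> 12 lines: najqa efaqg fzeg avjur rdhht dqts yreq lalq zpsz inic pjf jxbh
Final line count: 12

Answer: 12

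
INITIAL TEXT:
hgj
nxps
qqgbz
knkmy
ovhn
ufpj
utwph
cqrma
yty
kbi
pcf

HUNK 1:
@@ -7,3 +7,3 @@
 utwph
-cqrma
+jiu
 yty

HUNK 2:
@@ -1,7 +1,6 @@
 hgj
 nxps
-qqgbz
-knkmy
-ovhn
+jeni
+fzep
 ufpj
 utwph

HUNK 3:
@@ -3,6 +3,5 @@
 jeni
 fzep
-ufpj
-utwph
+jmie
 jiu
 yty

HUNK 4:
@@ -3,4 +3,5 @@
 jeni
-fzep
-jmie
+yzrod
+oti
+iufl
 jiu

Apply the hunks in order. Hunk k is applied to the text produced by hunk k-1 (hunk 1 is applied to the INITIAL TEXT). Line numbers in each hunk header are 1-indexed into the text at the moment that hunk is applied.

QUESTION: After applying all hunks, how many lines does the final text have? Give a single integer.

Hunk 1: at line 7 remove [cqrma] add [jiu] -> 11 lines: hgj nxps qqgbz knkmy ovhn ufpj utwph jiu yty kbi pcf
Hunk 2: at line 1 remove [qqgbz,knkmy,ovhn] add [jeni,fzep] -> 10 lines: hgj nxps jeni fzep ufpj utwph jiu yty kbi pcf
Hunk 3: at line 3 remove [ufpj,utwph] add [jmie] -> 9 lines: hgj nxps jeni fzep jmie jiu yty kbi pcf
Hunk 4: at line 3 remove [fzep,jmie] add [yzrod,oti,iufl] -> 10 lines: hgj nxps jeni yzrod oti iufl jiu yty kbi pcf
Final line count: 10

Answer: 10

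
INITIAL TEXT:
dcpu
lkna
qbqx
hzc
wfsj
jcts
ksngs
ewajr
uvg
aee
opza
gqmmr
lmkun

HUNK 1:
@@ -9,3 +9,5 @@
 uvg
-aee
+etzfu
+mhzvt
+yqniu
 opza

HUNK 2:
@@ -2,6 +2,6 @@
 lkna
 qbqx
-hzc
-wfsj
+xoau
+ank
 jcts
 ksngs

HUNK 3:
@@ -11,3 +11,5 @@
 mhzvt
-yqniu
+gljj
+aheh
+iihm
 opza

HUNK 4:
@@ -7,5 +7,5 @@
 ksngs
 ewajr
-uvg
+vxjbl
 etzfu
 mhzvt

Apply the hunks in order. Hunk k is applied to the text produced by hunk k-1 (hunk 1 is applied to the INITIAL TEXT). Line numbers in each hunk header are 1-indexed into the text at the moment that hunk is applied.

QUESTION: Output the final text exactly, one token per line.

Hunk 1: at line 9 remove [aee] add [etzfu,mhzvt,yqniu] -> 15 lines: dcpu lkna qbqx hzc wfsj jcts ksngs ewajr uvg etzfu mhzvt yqniu opza gqmmr lmkun
Hunk 2: at line 2 remove [hzc,wfsj] add [xoau,ank] -> 15 lines: dcpu lkna qbqx xoau ank jcts ksngs ewajr uvg etzfu mhzvt yqniu opza gqmmr lmkun
Hunk 3: at line 11 remove [yqniu] add [gljj,aheh,iihm] -> 17 lines: dcpu lkna qbqx xoau ank jcts ksngs ewajr uvg etzfu mhzvt gljj aheh iihm opza gqmmr lmkun
Hunk 4: at line 7 remove [uvg] add [vxjbl] -> 17 lines: dcpu lkna qbqx xoau ank jcts ksngs ewajr vxjbl etzfu mhzvt gljj aheh iihm opza gqmmr lmkun

Answer: dcpu
lkna
qbqx
xoau
ank
jcts
ksngs
ewajr
vxjbl
etzfu
mhzvt
gljj
aheh
iihm
opza
gqmmr
lmkun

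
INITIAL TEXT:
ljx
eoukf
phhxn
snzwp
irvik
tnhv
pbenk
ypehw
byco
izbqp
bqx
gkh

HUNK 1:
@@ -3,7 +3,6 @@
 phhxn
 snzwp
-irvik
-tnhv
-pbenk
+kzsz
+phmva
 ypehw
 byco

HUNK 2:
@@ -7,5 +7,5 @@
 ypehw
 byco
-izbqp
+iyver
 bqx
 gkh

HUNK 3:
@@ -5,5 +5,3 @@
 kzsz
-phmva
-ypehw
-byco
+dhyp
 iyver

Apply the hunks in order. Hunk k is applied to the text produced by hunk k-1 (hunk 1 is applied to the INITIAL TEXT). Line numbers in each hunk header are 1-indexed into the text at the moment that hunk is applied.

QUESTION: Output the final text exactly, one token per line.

Hunk 1: at line 3 remove [irvik,tnhv,pbenk] add [kzsz,phmva] -> 11 lines: ljx eoukf phhxn snzwp kzsz phmva ypehw byco izbqp bqx gkh
Hunk 2: at line 7 remove [izbqp] add [iyver] -> 11 lines: ljx eoukf phhxn snzwp kzsz phmva ypehw byco iyver bqx gkh
Hunk 3: at line 5 remove [phmva,ypehw,byco] add [dhyp] -> 9 lines: ljx eoukf phhxn snzwp kzsz dhyp iyver bqx gkh

Answer: ljx
eoukf
phhxn
snzwp
kzsz
dhyp
iyver
bqx
gkh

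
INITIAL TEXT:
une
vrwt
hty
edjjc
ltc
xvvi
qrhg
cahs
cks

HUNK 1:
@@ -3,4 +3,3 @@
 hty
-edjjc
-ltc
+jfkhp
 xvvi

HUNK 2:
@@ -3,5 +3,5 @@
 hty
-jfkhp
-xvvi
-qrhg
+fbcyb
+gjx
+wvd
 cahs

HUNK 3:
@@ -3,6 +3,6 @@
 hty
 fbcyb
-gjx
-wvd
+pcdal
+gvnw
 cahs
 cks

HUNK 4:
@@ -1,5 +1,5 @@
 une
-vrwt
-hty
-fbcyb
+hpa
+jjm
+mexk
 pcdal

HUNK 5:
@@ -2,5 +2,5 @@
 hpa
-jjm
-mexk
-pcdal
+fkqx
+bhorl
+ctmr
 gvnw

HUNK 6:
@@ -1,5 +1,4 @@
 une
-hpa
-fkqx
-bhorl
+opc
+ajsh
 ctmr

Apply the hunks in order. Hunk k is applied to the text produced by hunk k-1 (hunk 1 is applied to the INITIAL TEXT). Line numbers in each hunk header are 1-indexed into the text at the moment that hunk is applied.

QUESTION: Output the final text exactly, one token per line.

Answer: une
opc
ajsh
ctmr
gvnw
cahs
cks

Derivation:
Hunk 1: at line 3 remove [edjjc,ltc] add [jfkhp] -> 8 lines: une vrwt hty jfkhp xvvi qrhg cahs cks
Hunk 2: at line 3 remove [jfkhp,xvvi,qrhg] add [fbcyb,gjx,wvd] -> 8 lines: une vrwt hty fbcyb gjx wvd cahs cks
Hunk 3: at line 3 remove [gjx,wvd] add [pcdal,gvnw] -> 8 lines: une vrwt hty fbcyb pcdal gvnw cahs cks
Hunk 4: at line 1 remove [vrwt,hty,fbcyb] add [hpa,jjm,mexk] -> 8 lines: une hpa jjm mexk pcdal gvnw cahs cks
Hunk 5: at line 2 remove [jjm,mexk,pcdal] add [fkqx,bhorl,ctmr] -> 8 lines: une hpa fkqx bhorl ctmr gvnw cahs cks
Hunk 6: at line 1 remove [hpa,fkqx,bhorl] add [opc,ajsh] -> 7 lines: une opc ajsh ctmr gvnw cahs cks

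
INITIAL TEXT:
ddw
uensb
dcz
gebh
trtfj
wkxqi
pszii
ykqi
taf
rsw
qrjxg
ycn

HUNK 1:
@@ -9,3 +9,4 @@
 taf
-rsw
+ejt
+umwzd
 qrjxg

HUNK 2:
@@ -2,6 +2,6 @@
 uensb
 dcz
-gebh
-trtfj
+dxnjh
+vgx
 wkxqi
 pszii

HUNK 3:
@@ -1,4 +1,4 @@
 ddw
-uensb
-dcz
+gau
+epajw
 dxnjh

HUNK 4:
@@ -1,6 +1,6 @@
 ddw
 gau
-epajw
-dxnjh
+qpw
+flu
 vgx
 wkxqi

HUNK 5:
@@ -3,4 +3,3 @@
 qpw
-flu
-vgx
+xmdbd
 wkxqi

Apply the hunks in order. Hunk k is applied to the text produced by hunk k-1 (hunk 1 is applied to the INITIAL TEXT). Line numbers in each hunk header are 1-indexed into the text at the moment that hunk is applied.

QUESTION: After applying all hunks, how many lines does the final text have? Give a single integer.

Hunk 1: at line 9 remove [rsw] add [ejt,umwzd] -> 13 lines: ddw uensb dcz gebh trtfj wkxqi pszii ykqi taf ejt umwzd qrjxg ycn
Hunk 2: at line 2 remove [gebh,trtfj] add [dxnjh,vgx] -> 13 lines: ddw uensb dcz dxnjh vgx wkxqi pszii ykqi taf ejt umwzd qrjxg ycn
Hunk 3: at line 1 remove [uensb,dcz] add [gau,epajw] -> 13 lines: ddw gau epajw dxnjh vgx wkxqi pszii ykqi taf ejt umwzd qrjxg ycn
Hunk 4: at line 1 remove [epajw,dxnjh] add [qpw,flu] -> 13 lines: ddw gau qpw flu vgx wkxqi pszii ykqi taf ejt umwzd qrjxg ycn
Hunk 5: at line 3 remove [flu,vgx] add [xmdbd] -> 12 lines: ddw gau qpw xmdbd wkxqi pszii ykqi taf ejt umwzd qrjxg ycn
Final line count: 12

Answer: 12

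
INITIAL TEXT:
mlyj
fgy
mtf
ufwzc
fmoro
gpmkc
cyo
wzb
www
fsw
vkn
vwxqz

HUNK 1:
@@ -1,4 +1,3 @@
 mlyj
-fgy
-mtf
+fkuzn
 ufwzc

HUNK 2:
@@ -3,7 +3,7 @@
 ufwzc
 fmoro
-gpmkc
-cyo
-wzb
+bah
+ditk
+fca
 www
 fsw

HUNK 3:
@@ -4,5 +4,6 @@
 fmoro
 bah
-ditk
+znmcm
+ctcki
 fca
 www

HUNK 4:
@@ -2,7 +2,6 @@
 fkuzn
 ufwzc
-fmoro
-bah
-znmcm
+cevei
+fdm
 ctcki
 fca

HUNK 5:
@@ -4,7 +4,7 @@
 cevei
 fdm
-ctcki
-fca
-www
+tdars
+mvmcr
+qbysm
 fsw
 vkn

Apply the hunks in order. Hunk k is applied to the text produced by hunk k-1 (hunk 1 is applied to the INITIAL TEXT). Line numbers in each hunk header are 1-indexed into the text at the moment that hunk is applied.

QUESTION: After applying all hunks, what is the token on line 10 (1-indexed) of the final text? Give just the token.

Hunk 1: at line 1 remove [fgy,mtf] add [fkuzn] -> 11 lines: mlyj fkuzn ufwzc fmoro gpmkc cyo wzb www fsw vkn vwxqz
Hunk 2: at line 3 remove [gpmkc,cyo,wzb] add [bah,ditk,fca] -> 11 lines: mlyj fkuzn ufwzc fmoro bah ditk fca www fsw vkn vwxqz
Hunk 3: at line 4 remove [ditk] add [znmcm,ctcki] -> 12 lines: mlyj fkuzn ufwzc fmoro bah znmcm ctcki fca www fsw vkn vwxqz
Hunk 4: at line 2 remove [fmoro,bah,znmcm] add [cevei,fdm] -> 11 lines: mlyj fkuzn ufwzc cevei fdm ctcki fca www fsw vkn vwxqz
Hunk 5: at line 4 remove [ctcki,fca,www] add [tdars,mvmcr,qbysm] -> 11 lines: mlyj fkuzn ufwzc cevei fdm tdars mvmcr qbysm fsw vkn vwxqz
Final line 10: vkn

Answer: vkn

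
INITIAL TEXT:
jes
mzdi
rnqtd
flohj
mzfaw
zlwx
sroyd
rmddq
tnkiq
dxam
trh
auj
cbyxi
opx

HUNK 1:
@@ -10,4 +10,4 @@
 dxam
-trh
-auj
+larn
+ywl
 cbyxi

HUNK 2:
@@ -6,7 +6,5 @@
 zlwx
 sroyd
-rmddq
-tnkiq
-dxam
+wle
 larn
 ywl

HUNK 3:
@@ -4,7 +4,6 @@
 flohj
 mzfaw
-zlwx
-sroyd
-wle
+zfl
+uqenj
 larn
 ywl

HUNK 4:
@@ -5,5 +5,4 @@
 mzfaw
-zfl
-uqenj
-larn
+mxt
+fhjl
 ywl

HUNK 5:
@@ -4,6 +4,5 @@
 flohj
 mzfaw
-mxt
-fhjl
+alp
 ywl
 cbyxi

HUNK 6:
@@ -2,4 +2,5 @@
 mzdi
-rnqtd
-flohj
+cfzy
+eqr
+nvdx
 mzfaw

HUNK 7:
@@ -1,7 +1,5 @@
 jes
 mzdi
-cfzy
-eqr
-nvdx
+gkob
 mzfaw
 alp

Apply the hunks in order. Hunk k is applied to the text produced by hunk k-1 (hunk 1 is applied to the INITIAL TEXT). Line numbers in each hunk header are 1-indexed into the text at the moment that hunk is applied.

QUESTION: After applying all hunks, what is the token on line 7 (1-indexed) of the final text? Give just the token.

Answer: cbyxi

Derivation:
Hunk 1: at line 10 remove [trh,auj] add [larn,ywl] -> 14 lines: jes mzdi rnqtd flohj mzfaw zlwx sroyd rmddq tnkiq dxam larn ywl cbyxi opx
Hunk 2: at line 6 remove [rmddq,tnkiq,dxam] add [wle] -> 12 lines: jes mzdi rnqtd flohj mzfaw zlwx sroyd wle larn ywl cbyxi opx
Hunk 3: at line 4 remove [zlwx,sroyd,wle] add [zfl,uqenj] -> 11 lines: jes mzdi rnqtd flohj mzfaw zfl uqenj larn ywl cbyxi opx
Hunk 4: at line 5 remove [zfl,uqenj,larn] add [mxt,fhjl] -> 10 lines: jes mzdi rnqtd flohj mzfaw mxt fhjl ywl cbyxi opx
Hunk 5: at line 4 remove [mxt,fhjl] add [alp] -> 9 lines: jes mzdi rnqtd flohj mzfaw alp ywl cbyxi opx
Hunk 6: at line 2 remove [rnqtd,flohj] add [cfzy,eqr,nvdx] -> 10 lines: jes mzdi cfzy eqr nvdx mzfaw alp ywl cbyxi opx
Hunk 7: at line 1 remove [cfzy,eqr,nvdx] add [gkob] -> 8 lines: jes mzdi gkob mzfaw alp ywl cbyxi opx
Final line 7: cbyxi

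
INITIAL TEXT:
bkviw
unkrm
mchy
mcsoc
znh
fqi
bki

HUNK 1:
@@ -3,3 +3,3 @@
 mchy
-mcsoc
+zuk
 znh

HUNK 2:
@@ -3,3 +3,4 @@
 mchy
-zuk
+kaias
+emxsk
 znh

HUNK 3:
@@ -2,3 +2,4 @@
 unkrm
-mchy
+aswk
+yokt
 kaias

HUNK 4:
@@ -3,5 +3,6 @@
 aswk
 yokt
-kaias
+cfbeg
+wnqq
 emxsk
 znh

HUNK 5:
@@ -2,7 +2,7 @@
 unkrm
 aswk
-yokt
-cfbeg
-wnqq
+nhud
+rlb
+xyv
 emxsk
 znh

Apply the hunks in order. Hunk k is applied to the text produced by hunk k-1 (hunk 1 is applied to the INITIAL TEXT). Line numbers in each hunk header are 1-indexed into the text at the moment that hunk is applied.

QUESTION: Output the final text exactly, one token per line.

Hunk 1: at line 3 remove [mcsoc] add [zuk] -> 7 lines: bkviw unkrm mchy zuk znh fqi bki
Hunk 2: at line 3 remove [zuk] add [kaias,emxsk] -> 8 lines: bkviw unkrm mchy kaias emxsk znh fqi bki
Hunk 3: at line 2 remove [mchy] add [aswk,yokt] -> 9 lines: bkviw unkrm aswk yokt kaias emxsk znh fqi bki
Hunk 4: at line 3 remove [kaias] add [cfbeg,wnqq] -> 10 lines: bkviw unkrm aswk yokt cfbeg wnqq emxsk znh fqi bki
Hunk 5: at line 2 remove [yokt,cfbeg,wnqq] add [nhud,rlb,xyv] -> 10 lines: bkviw unkrm aswk nhud rlb xyv emxsk znh fqi bki

Answer: bkviw
unkrm
aswk
nhud
rlb
xyv
emxsk
znh
fqi
bki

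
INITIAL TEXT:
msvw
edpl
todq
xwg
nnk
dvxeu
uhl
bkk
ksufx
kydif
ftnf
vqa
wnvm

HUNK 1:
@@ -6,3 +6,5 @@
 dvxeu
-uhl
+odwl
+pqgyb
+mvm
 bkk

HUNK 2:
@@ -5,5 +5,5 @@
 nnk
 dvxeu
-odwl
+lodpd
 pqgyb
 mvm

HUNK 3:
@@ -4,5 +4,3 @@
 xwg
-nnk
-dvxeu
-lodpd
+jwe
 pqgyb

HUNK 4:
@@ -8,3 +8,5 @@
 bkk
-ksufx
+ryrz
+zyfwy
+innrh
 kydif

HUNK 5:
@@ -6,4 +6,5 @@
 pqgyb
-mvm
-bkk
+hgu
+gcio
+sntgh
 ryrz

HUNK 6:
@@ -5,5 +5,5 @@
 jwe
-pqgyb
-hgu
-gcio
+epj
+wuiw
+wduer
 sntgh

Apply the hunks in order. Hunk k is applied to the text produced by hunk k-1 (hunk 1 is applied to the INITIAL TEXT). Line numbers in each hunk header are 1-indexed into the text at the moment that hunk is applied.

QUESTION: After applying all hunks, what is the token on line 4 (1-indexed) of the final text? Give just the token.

Answer: xwg

Derivation:
Hunk 1: at line 6 remove [uhl] add [odwl,pqgyb,mvm] -> 15 lines: msvw edpl todq xwg nnk dvxeu odwl pqgyb mvm bkk ksufx kydif ftnf vqa wnvm
Hunk 2: at line 5 remove [odwl] add [lodpd] -> 15 lines: msvw edpl todq xwg nnk dvxeu lodpd pqgyb mvm bkk ksufx kydif ftnf vqa wnvm
Hunk 3: at line 4 remove [nnk,dvxeu,lodpd] add [jwe] -> 13 lines: msvw edpl todq xwg jwe pqgyb mvm bkk ksufx kydif ftnf vqa wnvm
Hunk 4: at line 8 remove [ksufx] add [ryrz,zyfwy,innrh] -> 15 lines: msvw edpl todq xwg jwe pqgyb mvm bkk ryrz zyfwy innrh kydif ftnf vqa wnvm
Hunk 5: at line 6 remove [mvm,bkk] add [hgu,gcio,sntgh] -> 16 lines: msvw edpl todq xwg jwe pqgyb hgu gcio sntgh ryrz zyfwy innrh kydif ftnf vqa wnvm
Hunk 6: at line 5 remove [pqgyb,hgu,gcio] add [epj,wuiw,wduer] -> 16 lines: msvw edpl todq xwg jwe epj wuiw wduer sntgh ryrz zyfwy innrh kydif ftnf vqa wnvm
Final line 4: xwg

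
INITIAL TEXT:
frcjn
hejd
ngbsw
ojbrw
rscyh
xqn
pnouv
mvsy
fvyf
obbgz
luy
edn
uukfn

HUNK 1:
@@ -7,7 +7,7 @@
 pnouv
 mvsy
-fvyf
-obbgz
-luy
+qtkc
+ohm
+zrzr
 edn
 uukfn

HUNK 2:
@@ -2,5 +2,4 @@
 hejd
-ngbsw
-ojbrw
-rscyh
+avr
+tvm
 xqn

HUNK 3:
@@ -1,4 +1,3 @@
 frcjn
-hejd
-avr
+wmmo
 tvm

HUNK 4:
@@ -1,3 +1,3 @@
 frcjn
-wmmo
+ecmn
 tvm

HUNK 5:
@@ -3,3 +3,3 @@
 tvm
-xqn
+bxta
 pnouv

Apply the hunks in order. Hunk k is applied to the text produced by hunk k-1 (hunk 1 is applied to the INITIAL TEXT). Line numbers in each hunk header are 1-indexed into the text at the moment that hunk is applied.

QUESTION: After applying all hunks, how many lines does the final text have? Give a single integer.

Hunk 1: at line 7 remove [fvyf,obbgz,luy] add [qtkc,ohm,zrzr] -> 13 lines: frcjn hejd ngbsw ojbrw rscyh xqn pnouv mvsy qtkc ohm zrzr edn uukfn
Hunk 2: at line 2 remove [ngbsw,ojbrw,rscyh] add [avr,tvm] -> 12 lines: frcjn hejd avr tvm xqn pnouv mvsy qtkc ohm zrzr edn uukfn
Hunk 3: at line 1 remove [hejd,avr] add [wmmo] -> 11 lines: frcjn wmmo tvm xqn pnouv mvsy qtkc ohm zrzr edn uukfn
Hunk 4: at line 1 remove [wmmo] add [ecmn] -> 11 lines: frcjn ecmn tvm xqn pnouv mvsy qtkc ohm zrzr edn uukfn
Hunk 5: at line 3 remove [xqn] add [bxta] -> 11 lines: frcjn ecmn tvm bxta pnouv mvsy qtkc ohm zrzr edn uukfn
Final line count: 11

Answer: 11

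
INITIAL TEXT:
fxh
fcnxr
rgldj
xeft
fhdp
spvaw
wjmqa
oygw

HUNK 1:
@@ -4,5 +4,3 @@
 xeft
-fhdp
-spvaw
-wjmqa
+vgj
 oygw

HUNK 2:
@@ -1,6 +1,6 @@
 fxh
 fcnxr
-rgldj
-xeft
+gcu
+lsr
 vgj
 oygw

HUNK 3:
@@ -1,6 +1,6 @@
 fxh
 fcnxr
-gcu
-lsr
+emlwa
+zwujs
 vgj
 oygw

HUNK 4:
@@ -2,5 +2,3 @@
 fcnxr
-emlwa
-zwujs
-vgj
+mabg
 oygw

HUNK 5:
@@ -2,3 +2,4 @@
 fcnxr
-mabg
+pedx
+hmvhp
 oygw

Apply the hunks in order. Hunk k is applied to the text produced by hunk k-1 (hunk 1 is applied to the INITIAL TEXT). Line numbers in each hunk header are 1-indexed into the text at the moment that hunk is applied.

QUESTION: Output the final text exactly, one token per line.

Hunk 1: at line 4 remove [fhdp,spvaw,wjmqa] add [vgj] -> 6 lines: fxh fcnxr rgldj xeft vgj oygw
Hunk 2: at line 1 remove [rgldj,xeft] add [gcu,lsr] -> 6 lines: fxh fcnxr gcu lsr vgj oygw
Hunk 3: at line 1 remove [gcu,lsr] add [emlwa,zwujs] -> 6 lines: fxh fcnxr emlwa zwujs vgj oygw
Hunk 4: at line 2 remove [emlwa,zwujs,vgj] add [mabg] -> 4 lines: fxh fcnxr mabg oygw
Hunk 5: at line 2 remove [mabg] add [pedx,hmvhp] -> 5 lines: fxh fcnxr pedx hmvhp oygw

Answer: fxh
fcnxr
pedx
hmvhp
oygw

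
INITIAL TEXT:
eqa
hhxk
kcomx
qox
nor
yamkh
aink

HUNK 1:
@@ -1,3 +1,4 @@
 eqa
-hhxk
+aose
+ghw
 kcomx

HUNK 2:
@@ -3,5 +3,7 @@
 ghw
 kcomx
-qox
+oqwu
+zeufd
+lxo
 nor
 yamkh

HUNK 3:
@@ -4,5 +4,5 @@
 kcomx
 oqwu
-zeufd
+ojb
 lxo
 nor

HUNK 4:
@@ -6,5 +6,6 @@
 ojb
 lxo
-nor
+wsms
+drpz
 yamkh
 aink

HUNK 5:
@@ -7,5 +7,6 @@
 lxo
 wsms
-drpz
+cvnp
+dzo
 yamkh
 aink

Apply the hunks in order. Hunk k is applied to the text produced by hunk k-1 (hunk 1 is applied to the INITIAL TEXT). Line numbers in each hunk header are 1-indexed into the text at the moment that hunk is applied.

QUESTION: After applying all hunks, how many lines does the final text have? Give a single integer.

Hunk 1: at line 1 remove [hhxk] add [aose,ghw] -> 8 lines: eqa aose ghw kcomx qox nor yamkh aink
Hunk 2: at line 3 remove [qox] add [oqwu,zeufd,lxo] -> 10 lines: eqa aose ghw kcomx oqwu zeufd lxo nor yamkh aink
Hunk 3: at line 4 remove [zeufd] add [ojb] -> 10 lines: eqa aose ghw kcomx oqwu ojb lxo nor yamkh aink
Hunk 4: at line 6 remove [nor] add [wsms,drpz] -> 11 lines: eqa aose ghw kcomx oqwu ojb lxo wsms drpz yamkh aink
Hunk 5: at line 7 remove [drpz] add [cvnp,dzo] -> 12 lines: eqa aose ghw kcomx oqwu ojb lxo wsms cvnp dzo yamkh aink
Final line count: 12

Answer: 12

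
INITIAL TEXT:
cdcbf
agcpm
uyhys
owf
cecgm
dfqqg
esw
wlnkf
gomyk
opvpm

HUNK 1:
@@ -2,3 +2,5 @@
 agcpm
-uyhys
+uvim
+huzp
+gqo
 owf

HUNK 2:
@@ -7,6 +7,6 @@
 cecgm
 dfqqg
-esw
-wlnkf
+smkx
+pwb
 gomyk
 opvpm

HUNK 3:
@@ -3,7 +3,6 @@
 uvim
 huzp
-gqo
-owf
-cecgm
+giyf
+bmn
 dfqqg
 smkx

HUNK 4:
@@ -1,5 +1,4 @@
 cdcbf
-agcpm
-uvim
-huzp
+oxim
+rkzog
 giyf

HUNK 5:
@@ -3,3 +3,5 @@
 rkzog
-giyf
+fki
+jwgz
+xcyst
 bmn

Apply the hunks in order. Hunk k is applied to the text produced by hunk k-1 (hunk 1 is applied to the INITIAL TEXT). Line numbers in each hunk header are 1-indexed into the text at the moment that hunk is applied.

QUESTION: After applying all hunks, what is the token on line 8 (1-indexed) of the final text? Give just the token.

Hunk 1: at line 2 remove [uyhys] add [uvim,huzp,gqo] -> 12 lines: cdcbf agcpm uvim huzp gqo owf cecgm dfqqg esw wlnkf gomyk opvpm
Hunk 2: at line 7 remove [esw,wlnkf] add [smkx,pwb] -> 12 lines: cdcbf agcpm uvim huzp gqo owf cecgm dfqqg smkx pwb gomyk opvpm
Hunk 3: at line 3 remove [gqo,owf,cecgm] add [giyf,bmn] -> 11 lines: cdcbf agcpm uvim huzp giyf bmn dfqqg smkx pwb gomyk opvpm
Hunk 4: at line 1 remove [agcpm,uvim,huzp] add [oxim,rkzog] -> 10 lines: cdcbf oxim rkzog giyf bmn dfqqg smkx pwb gomyk opvpm
Hunk 5: at line 3 remove [giyf] add [fki,jwgz,xcyst] -> 12 lines: cdcbf oxim rkzog fki jwgz xcyst bmn dfqqg smkx pwb gomyk opvpm
Final line 8: dfqqg

Answer: dfqqg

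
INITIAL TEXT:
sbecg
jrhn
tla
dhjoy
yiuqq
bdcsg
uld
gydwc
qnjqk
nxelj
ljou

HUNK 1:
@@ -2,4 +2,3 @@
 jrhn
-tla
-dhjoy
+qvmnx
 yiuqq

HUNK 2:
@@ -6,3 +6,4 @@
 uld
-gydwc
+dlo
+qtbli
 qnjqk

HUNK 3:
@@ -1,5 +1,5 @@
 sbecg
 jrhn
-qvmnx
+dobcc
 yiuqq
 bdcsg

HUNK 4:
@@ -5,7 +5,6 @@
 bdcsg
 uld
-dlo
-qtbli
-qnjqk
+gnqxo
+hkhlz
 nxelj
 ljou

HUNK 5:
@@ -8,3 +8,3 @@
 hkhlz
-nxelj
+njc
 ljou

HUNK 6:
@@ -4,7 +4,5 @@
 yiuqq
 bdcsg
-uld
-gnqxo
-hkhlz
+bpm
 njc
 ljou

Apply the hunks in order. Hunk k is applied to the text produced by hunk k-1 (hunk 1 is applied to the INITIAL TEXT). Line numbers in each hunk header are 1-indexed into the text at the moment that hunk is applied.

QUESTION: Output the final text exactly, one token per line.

Hunk 1: at line 2 remove [tla,dhjoy] add [qvmnx] -> 10 lines: sbecg jrhn qvmnx yiuqq bdcsg uld gydwc qnjqk nxelj ljou
Hunk 2: at line 6 remove [gydwc] add [dlo,qtbli] -> 11 lines: sbecg jrhn qvmnx yiuqq bdcsg uld dlo qtbli qnjqk nxelj ljou
Hunk 3: at line 1 remove [qvmnx] add [dobcc] -> 11 lines: sbecg jrhn dobcc yiuqq bdcsg uld dlo qtbli qnjqk nxelj ljou
Hunk 4: at line 5 remove [dlo,qtbli,qnjqk] add [gnqxo,hkhlz] -> 10 lines: sbecg jrhn dobcc yiuqq bdcsg uld gnqxo hkhlz nxelj ljou
Hunk 5: at line 8 remove [nxelj] add [njc] -> 10 lines: sbecg jrhn dobcc yiuqq bdcsg uld gnqxo hkhlz njc ljou
Hunk 6: at line 4 remove [uld,gnqxo,hkhlz] add [bpm] -> 8 lines: sbecg jrhn dobcc yiuqq bdcsg bpm njc ljou

Answer: sbecg
jrhn
dobcc
yiuqq
bdcsg
bpm
njc
ljou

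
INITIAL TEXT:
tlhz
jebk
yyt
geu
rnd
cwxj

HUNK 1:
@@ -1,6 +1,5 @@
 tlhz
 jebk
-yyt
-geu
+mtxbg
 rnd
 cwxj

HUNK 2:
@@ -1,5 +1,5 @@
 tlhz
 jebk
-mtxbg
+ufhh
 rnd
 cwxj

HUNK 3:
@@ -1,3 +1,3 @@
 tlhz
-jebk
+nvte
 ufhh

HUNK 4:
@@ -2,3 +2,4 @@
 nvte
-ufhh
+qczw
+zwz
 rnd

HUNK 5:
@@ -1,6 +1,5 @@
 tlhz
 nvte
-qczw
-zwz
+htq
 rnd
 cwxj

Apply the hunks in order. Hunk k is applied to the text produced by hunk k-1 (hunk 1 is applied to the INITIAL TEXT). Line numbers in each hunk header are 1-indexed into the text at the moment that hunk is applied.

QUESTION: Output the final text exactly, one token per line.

Answer: tlhz
nvte
htq
rnd
cwxj

Derivation:
Hunk 1: at line 1 remove [yyt,geu] add [mtxbg] -> 5 lines: tlhz jebk mtxbg rnd cwxj
Hunk 2: at line 1 remove [mtxbg] add [ufhh] -> 5 lines: tlhz jebk ufhh rnd cwxj
Hunk 3: at line 1 remove [jebk] add [nvte] -> 5 lines: tlhz nvte ufhh rnd cwxj
Hunk 4: at line 2 remove [ufhh] add [qczw,zwz] -> 6 lines: tlhz nvte qczw zwz rnd cwxj
Hunk 5: at line 1 remove [qczw,zwz] add [htq] -> 5 lines: tlhz nvte htq rnd cwxj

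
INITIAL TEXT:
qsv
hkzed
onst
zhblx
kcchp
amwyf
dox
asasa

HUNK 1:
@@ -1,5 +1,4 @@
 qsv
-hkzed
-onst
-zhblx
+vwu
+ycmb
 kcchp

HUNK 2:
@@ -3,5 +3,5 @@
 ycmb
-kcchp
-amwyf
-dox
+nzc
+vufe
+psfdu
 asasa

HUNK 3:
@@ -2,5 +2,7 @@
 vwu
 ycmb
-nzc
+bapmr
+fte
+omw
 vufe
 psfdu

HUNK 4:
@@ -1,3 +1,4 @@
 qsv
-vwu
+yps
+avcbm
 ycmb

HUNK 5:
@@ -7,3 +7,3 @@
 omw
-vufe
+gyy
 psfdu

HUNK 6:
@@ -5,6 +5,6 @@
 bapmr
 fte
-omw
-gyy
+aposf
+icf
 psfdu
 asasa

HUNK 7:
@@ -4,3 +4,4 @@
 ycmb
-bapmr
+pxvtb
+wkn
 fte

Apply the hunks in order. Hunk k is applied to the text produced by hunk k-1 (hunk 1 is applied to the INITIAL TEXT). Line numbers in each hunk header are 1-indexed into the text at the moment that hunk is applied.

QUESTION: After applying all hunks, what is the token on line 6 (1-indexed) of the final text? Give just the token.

Hunk 1: at line 1 remove [hkzed,onst,zhblx] add [vwu,ycmb] -> 7 lines: qsv vwu ycmb kcchp amwyf dox asasa
Hunk 2: at line 3 remove [kcchp,amwyf,dox] add [nzc,vufe,psfdu] -> 7 lines: qsv vwu ycmb nzc vufe psfdu asasa
Hunk 3: at line 2 remove [nzc] add [bapmr,fte,omw] -> 9 lines: qsv vwu ycmb bapmr fte omw vufe psfdu asasa
Hunk 4: at line 1 remove [vwu] add [yps,avcbm] -> 10 lines: qsv yps avcbm ycmb bapmr fte omw vufe psfdu asasa
Hunk 5: at line 7 remove [vufe] add [gyy] -> 10 lines: qsv yps avcbm ycmb bapmr fte omw gyy psfdu asasa
Hunk 6: at line 5 remove [omw,gyy] add [aposf,icf] -> 10 lines: qsv yps avcbm ycmb bapmr fte aposf icf psfdu asasa
Hunk 7: at line 4 remove [bapmr] add [pxvtb,wkn] -> 11 lines: qsv yps avcbm ycmb pxvtb wkn fte aposf icf psfdu asasa
Final line 6: wkn

Answer: wkn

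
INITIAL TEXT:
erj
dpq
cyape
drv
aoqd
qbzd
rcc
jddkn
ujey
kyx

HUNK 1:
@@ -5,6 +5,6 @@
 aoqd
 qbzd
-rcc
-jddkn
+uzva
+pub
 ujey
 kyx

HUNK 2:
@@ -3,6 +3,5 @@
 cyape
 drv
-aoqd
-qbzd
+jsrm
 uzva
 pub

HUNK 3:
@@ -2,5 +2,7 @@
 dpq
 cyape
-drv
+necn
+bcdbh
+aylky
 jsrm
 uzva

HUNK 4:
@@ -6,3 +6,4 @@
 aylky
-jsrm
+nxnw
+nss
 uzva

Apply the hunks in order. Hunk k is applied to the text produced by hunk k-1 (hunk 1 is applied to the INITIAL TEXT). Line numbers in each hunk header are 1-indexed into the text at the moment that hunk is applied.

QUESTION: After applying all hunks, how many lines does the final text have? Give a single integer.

Answer: 12

Derivation:
Hunk 1: at line 5 remove [rcc,jddkn] add [uzva,pub] -> 10 lines: erj dpq cyape drv aoqd qbzd uzva pub ujey kyx
Hunk 2: at line 3 remove [aoqd,qbzd] add [jsrm] -> 9 lines: erj dpq cyape drv jsrm uzva pub ujey kyx
Hunk 3: at line 2 remove [drv] add [necn,bcdbh,aylky] -> 11 lines: erj dpq cyape necn bcdbh aylky jsrm uzva pub ujey kyx
Hunk 4: at line 6 remove [jsrm] add [nxnw,nss] -> 12 lines: erj dpq cyape necn bcdbh aylky nxnw nss uzva pub ujey kyx
Final line count: 12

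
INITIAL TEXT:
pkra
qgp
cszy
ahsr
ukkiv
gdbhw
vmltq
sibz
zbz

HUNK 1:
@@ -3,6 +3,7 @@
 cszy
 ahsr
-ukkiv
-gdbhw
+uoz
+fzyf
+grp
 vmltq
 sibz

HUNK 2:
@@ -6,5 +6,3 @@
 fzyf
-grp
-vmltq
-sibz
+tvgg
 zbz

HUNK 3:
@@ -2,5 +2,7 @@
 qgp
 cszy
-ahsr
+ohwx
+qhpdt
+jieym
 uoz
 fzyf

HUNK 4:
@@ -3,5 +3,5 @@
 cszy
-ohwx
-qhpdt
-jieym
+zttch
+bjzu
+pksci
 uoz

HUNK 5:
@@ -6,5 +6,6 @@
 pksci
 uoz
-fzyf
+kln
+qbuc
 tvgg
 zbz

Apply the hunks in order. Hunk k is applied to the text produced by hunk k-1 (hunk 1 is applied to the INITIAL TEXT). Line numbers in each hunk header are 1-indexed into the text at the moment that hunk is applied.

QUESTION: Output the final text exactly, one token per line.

Answer: pkra
qgp
cszy
zttch
bjzu
pksci
uoz
kln
qbuc
tvgg
zbz

Derivation:
Hunk 1: at line 3 remove [ukkiv,gdbhw] add [uoz,fzyf,grp] -> 10 lines: pkra qgp cszy ahsr uoz fzyf grp vmltq sibz zbz
Hunk 2: at line 6 remove [grp,vmltq,sibz] add [tvgg] -> 8 lines: pkra qgp cszy ahsr uoz fzyf tvgg zbz
Hunk 3: at line 2 remove [ahsr] add [ohwx,qhpdt,jieym] -> 10 lines: pkra qgp cszy ohwx qhpdt jieym uoz fzyf tvgg zbz
Hunk 4: at line 3 remove [ohwx,qhpdt,jieym] add [zttch,bjzu,pksci] -> 10 lines: pkra qgp cszy zttch bjzu pksci uoz fzyf tvgg zbz
Hunk 5: at line 6 remove [fzyf] add [kln,qbuc] -> 11 lines: pkra qgp cszy zttch bjzu pksci uoz kln qbuc tvgg zbz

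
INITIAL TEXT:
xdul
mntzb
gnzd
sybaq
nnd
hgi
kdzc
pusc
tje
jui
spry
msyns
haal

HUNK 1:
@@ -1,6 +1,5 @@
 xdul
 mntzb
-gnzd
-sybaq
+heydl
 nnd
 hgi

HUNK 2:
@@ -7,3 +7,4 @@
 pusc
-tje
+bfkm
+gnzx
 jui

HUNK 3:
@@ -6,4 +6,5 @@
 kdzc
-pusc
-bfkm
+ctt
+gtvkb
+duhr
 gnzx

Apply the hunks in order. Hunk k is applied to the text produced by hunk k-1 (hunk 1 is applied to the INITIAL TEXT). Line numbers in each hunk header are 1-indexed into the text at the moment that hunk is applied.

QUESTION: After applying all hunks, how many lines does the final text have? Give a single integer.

Answer: 14

Derivation:
Hunk 1: at line 1 remove [gnzd,sybaq] add [heydl] -> 12 lines: xdul mntzb heydl nnd hgi kdzc pusc tje jui spry msyns haal
Hunk 2: at line 7 remove [tje] add [bfkm,gnzx] -> 13 lines: xdul mntzb heydl nnd hgi kdzc pusc bfkm gnzx jui spry msyns haal
Hunk 3: at line 6 remove [pusc,bfkm] add [ctt,gtvkb,duhr] -> 14 lines: xdul mntzb heydl nnd hgi kdzc ctt gtvkb duhr gnzx jui spry msyns haal
Final line count: 14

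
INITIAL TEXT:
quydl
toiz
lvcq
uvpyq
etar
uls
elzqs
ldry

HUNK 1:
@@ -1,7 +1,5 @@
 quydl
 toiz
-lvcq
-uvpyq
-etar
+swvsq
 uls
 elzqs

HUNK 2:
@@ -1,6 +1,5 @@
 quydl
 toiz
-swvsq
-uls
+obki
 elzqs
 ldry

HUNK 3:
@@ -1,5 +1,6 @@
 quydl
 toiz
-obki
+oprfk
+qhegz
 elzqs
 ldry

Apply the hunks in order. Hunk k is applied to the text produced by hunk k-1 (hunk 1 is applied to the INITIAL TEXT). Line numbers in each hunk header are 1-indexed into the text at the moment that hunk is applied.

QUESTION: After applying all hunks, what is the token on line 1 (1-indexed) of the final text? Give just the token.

Hunk 1: at line 1 remove [lvcq,uvpyq,etar] add [swvsq] -> 6 lines: quydl toiz swvsq uls elzqs ldry
Hunk 2: at line 1 remove [swvsq,uls] add [obki] -> 5 lines: quydl toiz obki elzqs ldry
Hunk 3: at line 1 remove [obki] add [oprfk,qhegz] -> 6 lines: quydl toiz oprfk qhegz elzqs ldry
Final line 1: quydl

Answer: quydl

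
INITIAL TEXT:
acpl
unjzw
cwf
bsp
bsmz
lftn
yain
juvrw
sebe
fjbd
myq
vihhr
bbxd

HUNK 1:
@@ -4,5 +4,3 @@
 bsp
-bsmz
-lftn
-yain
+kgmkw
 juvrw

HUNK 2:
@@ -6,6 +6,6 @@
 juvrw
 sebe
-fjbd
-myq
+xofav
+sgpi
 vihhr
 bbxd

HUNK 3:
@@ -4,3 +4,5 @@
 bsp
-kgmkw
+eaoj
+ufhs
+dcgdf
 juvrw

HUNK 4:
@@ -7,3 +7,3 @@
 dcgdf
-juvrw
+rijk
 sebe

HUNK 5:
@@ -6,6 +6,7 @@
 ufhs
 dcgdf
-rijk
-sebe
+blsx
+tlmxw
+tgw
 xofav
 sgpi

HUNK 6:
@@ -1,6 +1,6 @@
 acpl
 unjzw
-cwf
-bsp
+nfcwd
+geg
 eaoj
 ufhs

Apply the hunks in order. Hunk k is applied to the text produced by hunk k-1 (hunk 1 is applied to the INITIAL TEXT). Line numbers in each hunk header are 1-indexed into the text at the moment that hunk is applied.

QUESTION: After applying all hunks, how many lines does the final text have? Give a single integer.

Answer: 14

Derivation:
Hunk 1: at line 4 remove [bsmz,lftn,yain] add [kgmkw] -> 11 lines: acpl unjzw cwf bsp kgmkw juvrw sebe fjbd myq vihhr bbxd
Hunk 2: at line 6 remove [fjbd,myq] add [xofav,sgpi] -> 11 lines: acpl unjzw cwf bsp kgmkw juvrw sebe xofav sgpi vihhr bbxd
Hunk 3: at line 4 remove [kgmkw] add [eaoj,ufhs,dcgdf] -> 13 lines: acpl unjzw cwf bsp eaoj ufhs dcgdf juvrw sebe xofav sgpi vihhr bbxd
Hunk 4: at line 7 remove [juvrw] add [rijk] -> 13 lines: acpl unjzw cwf bsp eaoj ufhs dcgdf rijk sebe xofav sgpi vihhr bbxd
Hunk 5: at line 6 remove [rijk,sebe] add [blsx,tlmxw,tgw] -> 14 lines: acpl unjzw cwf bsp eaoj ufhs dcgdf blsx tlmxw tgw xofav sgpi vihhr bbxd
Hunk 6: at line 1 remove [cwf,bsp] add [nfcwd,geg] -> 14 lines: acpl unjzw nfcwd geg eaoj ufhs dcgdf blsx tlmxw tgw xofav sgpi vihhr bbxd
Final line count: 14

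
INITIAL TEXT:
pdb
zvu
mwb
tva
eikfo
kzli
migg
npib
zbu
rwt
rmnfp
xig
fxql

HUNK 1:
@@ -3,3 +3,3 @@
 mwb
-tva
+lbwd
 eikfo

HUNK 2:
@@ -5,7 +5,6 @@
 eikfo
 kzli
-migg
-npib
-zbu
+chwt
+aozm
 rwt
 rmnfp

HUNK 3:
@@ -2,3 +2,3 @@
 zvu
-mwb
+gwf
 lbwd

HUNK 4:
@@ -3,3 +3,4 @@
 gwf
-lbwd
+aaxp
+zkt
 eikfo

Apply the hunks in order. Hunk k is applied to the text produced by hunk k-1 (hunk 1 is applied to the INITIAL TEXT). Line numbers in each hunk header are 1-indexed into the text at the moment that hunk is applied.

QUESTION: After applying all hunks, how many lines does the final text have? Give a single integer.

Answer: 13

Derivation:
Hunk 1: at line 3 remove [tva] add [lbwd] -> 13 lines: pdb zvu mwb lbwd eikfo kzli migg npib zbu rwt rmnfp xig fxql
Hunk 2: at line 5 remove [migg,npib,zbu] add [chwt,aozm] -> 12 lines: pdb zvu mwb lbwd eikfo kzli chwt aozm rwt rmnfp xig fxql
Hunk 3: at line 2 remove [mwb] add [gwf] -> 12 lines: pdb zvu gwf lbwd eikfo kzli chwt aozm rwt rmnfp xig fxql
Hunk 4: at line 3 remove [lbwd] add [aaxp,zkt] -> 13 lines: pdb zvu gwf aaxp zkt eikfo kzli chwt aozm rwt rmnfp xig fxql
Final line count: 13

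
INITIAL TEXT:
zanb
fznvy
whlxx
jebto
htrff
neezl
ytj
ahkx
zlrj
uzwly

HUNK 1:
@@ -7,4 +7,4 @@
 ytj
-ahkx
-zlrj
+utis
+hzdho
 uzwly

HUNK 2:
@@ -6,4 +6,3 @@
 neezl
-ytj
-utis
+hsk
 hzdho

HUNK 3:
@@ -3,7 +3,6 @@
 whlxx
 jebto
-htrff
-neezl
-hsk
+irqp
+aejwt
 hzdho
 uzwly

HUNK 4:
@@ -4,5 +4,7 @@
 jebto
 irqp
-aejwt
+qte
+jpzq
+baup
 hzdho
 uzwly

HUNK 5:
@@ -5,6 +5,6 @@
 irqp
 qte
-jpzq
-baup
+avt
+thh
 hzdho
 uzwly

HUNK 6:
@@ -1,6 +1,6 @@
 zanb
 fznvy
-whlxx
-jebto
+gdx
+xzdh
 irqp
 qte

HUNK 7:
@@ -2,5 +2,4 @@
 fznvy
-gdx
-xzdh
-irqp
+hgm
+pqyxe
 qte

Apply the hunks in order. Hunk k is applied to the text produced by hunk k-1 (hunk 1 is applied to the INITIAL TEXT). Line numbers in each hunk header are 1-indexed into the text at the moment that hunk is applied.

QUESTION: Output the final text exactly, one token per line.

Hunk 1: at line 7 remove [ahkx,zlrj] add [utis,hzdho] -> 10 lines: zanb fznvy whlxx jebto htrff neezl ytj utis hzdho uzwly
Hunk 2: at line 6 remove [ytj,utis] add [hsk] -> 9 lines: zanb fznvy whlxx jebto htrff neezl hsk hzdho uzwly
Hunk 3: at line 3 remove [htrff,neezl,hsk] add [irqp,aejwt] -> 8 lines: zanb fznvy whlxx jebto irqp aejwt hzdho uzwly
Hunk 4: at line 4 remove [aejwt] add [qte,jpzq,baup] -> 10 lines: zanb fznvy whlxx jebto irqp qte jpzq baup hzdho uzwly
Hunk 5: at line 5 remove [jpzq,baup] add [avt,thh] -> 10 lines: zanb fznvy whlxx jebto irqp qte avt thh hzdho uzwly
Hunk 6: at line 1 remove [whlxx,jebto] add [gdx,xzdh] -> 10 lines: zanb fznvy gdx xzdh irqp qte avt thh hzdho uzwly
Hunk 7: at line 2 remove [gdx,xzdh,irqp] add [hgm,pqyxe] -> 9 lines: zanb fznvy hgm pqyxe qte avt thh hzdho uzwly

Answer: zanb
fznvy
hgm
pqyxe
qte
avt
thh
hzdho
uzwly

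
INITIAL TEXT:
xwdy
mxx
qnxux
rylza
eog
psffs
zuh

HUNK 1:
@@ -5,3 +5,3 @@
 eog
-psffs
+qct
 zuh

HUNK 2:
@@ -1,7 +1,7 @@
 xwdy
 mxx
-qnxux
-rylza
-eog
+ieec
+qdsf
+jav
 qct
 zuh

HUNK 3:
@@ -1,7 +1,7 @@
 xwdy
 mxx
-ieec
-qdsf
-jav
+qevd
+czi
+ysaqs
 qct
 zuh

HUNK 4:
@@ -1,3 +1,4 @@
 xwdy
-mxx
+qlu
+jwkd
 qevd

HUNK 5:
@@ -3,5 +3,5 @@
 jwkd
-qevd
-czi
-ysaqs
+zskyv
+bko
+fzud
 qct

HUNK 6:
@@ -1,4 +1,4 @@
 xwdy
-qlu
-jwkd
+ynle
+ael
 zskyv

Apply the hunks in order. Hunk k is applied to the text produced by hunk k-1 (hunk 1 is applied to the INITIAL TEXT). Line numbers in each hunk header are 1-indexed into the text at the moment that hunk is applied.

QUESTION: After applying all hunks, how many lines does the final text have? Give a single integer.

Answer: 8

Derivation:
Hunk 1: at line 5 remove [psffs] add [qct] -> 7 lines: xwdy mxx qnxux rylza eog qct zuh
Hunk 2: at line 1 remove [qnxux,rylza,eog] add [ieec,qdsf,jav] -> 7 lines: xwdy mxx ieec qdsf jav qct zuh
Hunk 3: at line 1 remove [ieec,qdsf,jav] add [qevd,czi,ysaqs] -> 7 lines: xwdy mxx qevd czi ysaqs qct zuh
Hunk 4: at line 1 remove [mxx] add [qlu,jwkd] -> 8 lines: xwdy qlu jwkd qevd czi ysaqs qct zuh
Hunk 5: at line 3 remove [qevd,czi,ysaqs] add [zskyv,bko,fzud] -> 8 lines: xwdy qlu jwkd zskyv bko fzud qct zuh
Hunk 6: at line 1 remove [qlu,jwkd] add [ynle,ael] -> 8 lines: xwdy ynle ael zskyv bko fzud qct zuh
Final line count: 8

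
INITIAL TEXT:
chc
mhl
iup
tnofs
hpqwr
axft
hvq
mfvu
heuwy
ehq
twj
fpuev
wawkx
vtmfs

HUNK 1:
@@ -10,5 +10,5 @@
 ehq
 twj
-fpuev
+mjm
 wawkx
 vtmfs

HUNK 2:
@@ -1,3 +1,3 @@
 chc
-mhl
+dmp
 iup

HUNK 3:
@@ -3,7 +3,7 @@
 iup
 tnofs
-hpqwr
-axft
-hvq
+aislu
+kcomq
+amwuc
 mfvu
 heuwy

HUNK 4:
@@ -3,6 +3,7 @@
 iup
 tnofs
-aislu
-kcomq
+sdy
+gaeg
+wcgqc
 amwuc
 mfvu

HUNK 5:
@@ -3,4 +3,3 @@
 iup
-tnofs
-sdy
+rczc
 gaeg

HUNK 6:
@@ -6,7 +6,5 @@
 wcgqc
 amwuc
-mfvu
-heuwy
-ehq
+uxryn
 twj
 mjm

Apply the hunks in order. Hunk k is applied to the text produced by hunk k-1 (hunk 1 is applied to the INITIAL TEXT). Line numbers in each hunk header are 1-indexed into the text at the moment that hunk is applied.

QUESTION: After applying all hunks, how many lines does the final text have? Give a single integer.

Hunk 1: at line 10 remove [fpuev] add [mjm] -> 14 lines: chc mhl iup tnofs hpqwr axft hvq mfvu heuwy ehq twj mjm wawkx vtmfs
Hunk 2: at line 1 remove [mhl] add [dmp] -> 14 lines: chc dmp iup tnofs hpqwr axft hvq mfvu heuwy ehq twj mjm wawkx vtmfs
Hunk 3: at line 3 remove [hpqwr,axft,hvq] add [aislu,kcomq,amwuc] -> 14 lines: chc dmp iup tnofs aislu kcomq amwuc mfvu heuwy ehq twj mjm wawkx vtmfs
Hunk 4: at line 3 remove [aislu,kcomq] add [sdy,gaeg,wcgqc] -> 15 lines: chc dmp iup tnofs sdy gaeg wcgqc amwuc mfvu heuwy ehq twj mjm wawkx vtmfs
Hunk 5: at line 3 remove [tnofs,sdy] add [rczc] -> 14 lines: chc dmp iup rczc gaeg wcgqc amwuc mfvu heuwy ehq twj mjm wawkx vtmfs
Hunk 6: at line 6 remove [mfvu,heuwy,ehq] add [uxryn] -> 12 lines: chc dmp iup rczc gaeg wcgqc amwuc uxryn twj mjm wawkx vtmfs
Final line count: 12

Answer: 12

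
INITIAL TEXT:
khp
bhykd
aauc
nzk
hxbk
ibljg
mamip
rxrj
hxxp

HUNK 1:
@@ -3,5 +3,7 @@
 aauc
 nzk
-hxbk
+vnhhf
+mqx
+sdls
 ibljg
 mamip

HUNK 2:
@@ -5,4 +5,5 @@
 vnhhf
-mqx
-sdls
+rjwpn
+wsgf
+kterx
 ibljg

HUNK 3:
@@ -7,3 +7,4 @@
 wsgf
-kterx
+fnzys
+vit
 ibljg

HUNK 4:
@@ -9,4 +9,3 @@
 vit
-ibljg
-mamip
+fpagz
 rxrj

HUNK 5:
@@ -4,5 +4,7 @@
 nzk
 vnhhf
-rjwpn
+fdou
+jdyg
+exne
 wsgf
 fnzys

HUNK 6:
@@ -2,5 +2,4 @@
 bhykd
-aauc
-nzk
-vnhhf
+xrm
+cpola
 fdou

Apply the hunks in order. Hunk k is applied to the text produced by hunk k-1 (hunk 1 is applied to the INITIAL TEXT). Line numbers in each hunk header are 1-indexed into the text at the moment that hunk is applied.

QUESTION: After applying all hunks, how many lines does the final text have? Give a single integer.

Hunk 1: at line 3 remove [hxbk] add [vnhhf,mqx,sdls] -> 11 lines: khp bhykd aauc nzk vnhhf mqx sdls ibljg mamip rxrj hxxp
Hunk 2: at line 5 remove [mqx,sdls] add [rjwpn,wsgf,kterx] -> 12 lines: khp bhykd aauc nzk vnhhf rjwpn wsgf kterx ibljg mamip rxrj hxxp
Hunk 3: at line 7 remove [kterx] add [fnzys,vit] -> 13 lines: khp bhykd aauc nzk vnhhf rjwpn wsgf fnzys vit ibljg mamip rxrj hxxp
Hunk 4: at line 9 remove [ibljg,mamip] add [fpagz] -> 12 lines: khp bhykd aauc nzk vnhhf rjwpn wsgf fnzys vit fpagz rxrj hxxp
Hunk 5: at line 4 remove [rjwpn] add [fdou,jdyg,exne] -> 14 lines: khp bhykd aauc nzk vnhhf fdou jdyg exne wsgf fnzys vit fpagz rxrj hxxp
Hunk 6: at line 2 remove [aauc,nzk,vnhhf] add [xrm,cpola] -> 13 lines: khp bhykd xrm cpola fdou jdyg exne wsgf fnzys vit fpagz rxrj hxxp
Final line count: 13

Answer: 13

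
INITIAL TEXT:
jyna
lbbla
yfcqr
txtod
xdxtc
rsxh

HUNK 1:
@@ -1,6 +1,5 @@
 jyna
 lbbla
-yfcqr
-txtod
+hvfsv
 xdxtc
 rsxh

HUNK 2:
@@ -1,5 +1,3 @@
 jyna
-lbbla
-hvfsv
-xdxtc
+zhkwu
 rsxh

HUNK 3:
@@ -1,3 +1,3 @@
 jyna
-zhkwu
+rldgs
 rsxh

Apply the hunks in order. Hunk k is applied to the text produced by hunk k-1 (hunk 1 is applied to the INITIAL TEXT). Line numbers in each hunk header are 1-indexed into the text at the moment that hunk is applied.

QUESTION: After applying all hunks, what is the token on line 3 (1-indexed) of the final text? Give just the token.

Answer: rsxh

Derivation:
Hunk 1: at line 1 remove [yfcqr,txtod] add [hvfsv] -> 5 lines: jyna lbbla hvfsv xdxtc rsxh
Hunk 2: at line 1 remove [lbbla,hvfsv,xdxtc] add [zhkwu] -> 3 lines: jyna zhkwu rsxh
Hunk 3: at line 1 remove [zhkwu] add [rldgs] -> 3 lines: jyna rldgs rsxh
Final line 3: rsxh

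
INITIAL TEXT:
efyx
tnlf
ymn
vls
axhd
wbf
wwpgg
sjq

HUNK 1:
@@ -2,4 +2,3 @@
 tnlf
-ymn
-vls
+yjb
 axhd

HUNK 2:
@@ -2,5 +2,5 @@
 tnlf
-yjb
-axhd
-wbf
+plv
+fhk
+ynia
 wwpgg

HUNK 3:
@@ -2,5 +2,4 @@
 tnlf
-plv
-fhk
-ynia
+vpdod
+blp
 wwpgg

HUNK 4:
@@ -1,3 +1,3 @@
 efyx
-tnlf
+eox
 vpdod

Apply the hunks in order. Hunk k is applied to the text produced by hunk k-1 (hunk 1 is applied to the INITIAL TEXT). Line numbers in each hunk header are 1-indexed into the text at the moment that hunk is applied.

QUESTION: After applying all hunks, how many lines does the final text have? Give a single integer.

Answer: 6

Derivation:
Hunk 1: at line 2 remove [ymn,vls] add [yjb] -> 7 lines: efyx tnlf yjb axhd wbf wwpgg sjq
Hunk 2: at line 2 remove [yjb,axhd,wbf] add [plv,fhk,ynia] -> 7 lines: efyx tnlf plv fhk ynia wwpgg sjq
Hunk 3: at line 2 remove [plv,fhk,ynia] add [vpdod,blp] -> 6 lines: efyx tnlf vpdod blp wwpgg sjq
Hunk 4: at line 1 remove [tnlf] add [eox] -> 6 lines: efyx eox vpdod blp wwpgg sjq
Final line count: 6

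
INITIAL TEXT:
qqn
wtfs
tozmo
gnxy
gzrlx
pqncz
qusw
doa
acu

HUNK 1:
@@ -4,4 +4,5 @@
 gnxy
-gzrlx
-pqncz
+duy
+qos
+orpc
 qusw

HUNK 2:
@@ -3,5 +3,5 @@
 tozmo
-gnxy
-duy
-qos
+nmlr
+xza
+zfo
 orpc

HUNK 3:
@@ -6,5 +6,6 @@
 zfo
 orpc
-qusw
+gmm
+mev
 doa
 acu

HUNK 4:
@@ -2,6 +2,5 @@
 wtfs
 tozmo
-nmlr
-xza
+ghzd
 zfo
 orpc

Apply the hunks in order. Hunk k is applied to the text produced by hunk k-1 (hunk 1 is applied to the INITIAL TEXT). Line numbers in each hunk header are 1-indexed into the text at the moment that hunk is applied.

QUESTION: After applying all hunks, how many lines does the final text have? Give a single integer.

Answer: 10

Derivation:
Hunk 1: at line 4 remove [gzrlx,pqncz] add [duy,qos,orpc] -> 10 lines: qqn wtfs tozmo gnxy duy qos orpc qusw doa acu
Hunk 2: at line 3 remove [gnxy,duy,qos] add [nmlr,xza,zfo] -> 10 lines: qqn wtfs tozmo nmlr xza zfo orpc qusw doa acu
Hunk 3: at line 6 remove [qusw] add [gmm,mev] -> 11 lines: qqn wtfs tozmo nmlr xza zfo orpc gmm mev doa acu
Hunk 4: at line 2 remove [nmlr,xza] add [ghzd] -> 10 lines: qqn wtfs tozmo ghzd zfo orpc gmm mev doa acu
Final line count: 10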